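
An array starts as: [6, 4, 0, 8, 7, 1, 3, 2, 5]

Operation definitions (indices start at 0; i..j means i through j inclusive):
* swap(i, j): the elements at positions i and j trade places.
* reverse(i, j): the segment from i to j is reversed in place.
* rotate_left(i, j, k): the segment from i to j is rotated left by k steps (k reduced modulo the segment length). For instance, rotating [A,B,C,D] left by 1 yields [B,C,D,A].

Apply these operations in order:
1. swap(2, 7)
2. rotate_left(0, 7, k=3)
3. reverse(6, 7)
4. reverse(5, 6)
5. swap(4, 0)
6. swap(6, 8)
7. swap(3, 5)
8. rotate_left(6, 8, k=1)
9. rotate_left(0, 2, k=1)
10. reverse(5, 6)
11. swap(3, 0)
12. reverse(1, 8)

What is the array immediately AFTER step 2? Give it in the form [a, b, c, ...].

After 1 (swap(2, 7)): [6, 4, 2, 8, 7, 1, 3, 0, 5]
After 2 (rotate_left(0, 7, k=3)): [8, 7, 1, 3, 0, 6, 4, 2, 5]

Answer: [8, 7, 1, 3, 0, 6, 4, 2, 5]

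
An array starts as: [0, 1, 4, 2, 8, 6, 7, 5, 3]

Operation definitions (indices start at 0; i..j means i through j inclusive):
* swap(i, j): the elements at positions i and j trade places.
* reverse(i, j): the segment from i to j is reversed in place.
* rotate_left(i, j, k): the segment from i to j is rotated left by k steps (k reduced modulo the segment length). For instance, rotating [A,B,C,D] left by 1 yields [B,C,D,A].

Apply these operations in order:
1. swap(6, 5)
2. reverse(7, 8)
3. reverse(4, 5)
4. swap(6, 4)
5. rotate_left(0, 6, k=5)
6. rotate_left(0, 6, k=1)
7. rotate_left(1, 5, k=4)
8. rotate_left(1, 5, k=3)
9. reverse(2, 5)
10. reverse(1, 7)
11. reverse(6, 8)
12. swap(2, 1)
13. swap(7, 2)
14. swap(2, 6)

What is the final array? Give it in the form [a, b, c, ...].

After 1 (swap(6, 5)): [0, 1, 4, 2, 8, 7, 6, 5, 3]
After 2 (reverse(7, 8)): [0, 1, 4, 2, 8, 7, 6, 3, 5]
After 3 (reverse(4, 5)): [0, 1, 4, 2, 7, 8, 6, 3, 5]
After 4 (swap(6, 4)): [0, 1, 4, 2, 6, 8, 7, 3, 5]
After 5 (rotate_left(0, 6, k=5)): [8, 7, 0, 1, 4, 2, 6, 3, 5]
After 6 (rotate_left(0, 6, k=1)): [7, 0, 1, 4, 2, 6, 8, 3, 5]
After 7 (rotate_left(1, 5, k=4)): [7, 6, 0, 1, 4, 2, 8, 3, 5]
After 8 (rotate_left(1, 5, k=3)): [7, 4, 2, 6, 0, 1, 8, 3, 5]
After 9 (reverse(2, 5)): [7, 4, 1, 0, 6, 2, 8, 3, 5]
After 10 (reverse(1, 7)): [7, 3, 8, 2, 6, 0, 1, 4, 5]
After 11 (reverse(6, 8)): [7, 3, 8, 2, 6, 0, 5, 4, 1]
After 12 (swap(2, 1)): [7, 8, 3, 2, 6, 0, 5, 4, 1]
After 13 (swap(7, 2)): [7, 8, 4, 2, 6, 0, 5, 3, 1]
After 14 (swap(2, 6)): [7, 8, 5, 2, 6, 0, 4, 3, 1]

Answer: [7, 8, 5, 2, 6, 0, 4, 3, 1]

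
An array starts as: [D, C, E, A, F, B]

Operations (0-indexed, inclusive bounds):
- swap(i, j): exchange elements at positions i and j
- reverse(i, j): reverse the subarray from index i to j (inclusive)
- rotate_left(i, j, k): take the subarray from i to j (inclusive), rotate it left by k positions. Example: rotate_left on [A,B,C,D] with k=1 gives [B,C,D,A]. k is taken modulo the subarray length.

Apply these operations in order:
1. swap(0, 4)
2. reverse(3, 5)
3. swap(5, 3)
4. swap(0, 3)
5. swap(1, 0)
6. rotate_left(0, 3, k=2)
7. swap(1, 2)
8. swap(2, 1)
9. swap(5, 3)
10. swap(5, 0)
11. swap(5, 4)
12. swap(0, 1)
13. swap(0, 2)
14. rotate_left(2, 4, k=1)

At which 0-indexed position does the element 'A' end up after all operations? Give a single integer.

After 1 (swap(0, 4)): [F, C, E, A, D, B]
After 2 (reverse(3, 5)): [F, C, E, B, D, A]
After 3 (swap(5, 3)): [F, C, E, A, D, B]
After 4 (swap(0, 3)): [A, C, E, F, D, B]
After 5 (swap(1, 0)): [C, A, E, F, D, B]
After 6 (rotate_left(0, 3, k=2)): [E, F, C, A, D, B]
After 7 (swap(1, 2)): [E, C, F, A, D, B]
After 8 (swap(2, 1)): [E, F, C, A, D, B]
After 9 (swap(5, 3)): [E, F, C, B, D, A]
After 10 (swap(5, 0)): [A, F, C, B, D, E]
After 11 (swap(5, 4)): [A, F, C, B, E, D]
After 12 (swap(0, 1)): [F, A, C, B, E, D]
After 13 (swap(0, 2)): [C, A, F, B, E, D]
After 14 (rotate_left(2, 4, k=1)): [C, A, B, E, F, D]

Answer: 1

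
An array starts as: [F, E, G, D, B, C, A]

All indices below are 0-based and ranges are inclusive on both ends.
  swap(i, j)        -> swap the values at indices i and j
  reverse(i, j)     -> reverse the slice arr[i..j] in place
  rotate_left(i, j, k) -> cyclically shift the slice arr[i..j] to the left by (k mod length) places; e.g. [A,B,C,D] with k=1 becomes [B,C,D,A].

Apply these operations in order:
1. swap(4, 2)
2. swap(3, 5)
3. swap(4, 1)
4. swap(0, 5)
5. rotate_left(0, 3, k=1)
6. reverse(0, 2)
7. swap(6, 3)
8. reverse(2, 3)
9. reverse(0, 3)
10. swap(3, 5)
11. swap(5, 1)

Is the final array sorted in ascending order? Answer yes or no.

After 1 (swap(4, 2)): [F, E, B, D, G, C, A]
After 2 (swap(3, 5)): [F, E, B, C, G, D, A]
After 3 (swap(4, 1)): [F, G, B, C, E, D, A]
After 4 (swap(0, 5)): [D, G, B, C, E, F, A]
After 5 (rotate_left(0, 3, k=1)): [G, B, C, D, E, F, A]
After 6 (reverse(0, 2)): [C, B, G, D, E, F, A]
After 7 (swap(6, 3)): [C, B, G, A, E, F, D]
After 8 (reverse(2, 3)): [C, B, A, G, E, F, D]
After 9 (reverse(0, 3)): [G, A, B, C, E, F, D]
After 10 (swap(3, 5)): [G, A, B, F, E, C, D]
After 11 (swap(5, 1)): [G, C, B, F, E, A, D]

Answer: no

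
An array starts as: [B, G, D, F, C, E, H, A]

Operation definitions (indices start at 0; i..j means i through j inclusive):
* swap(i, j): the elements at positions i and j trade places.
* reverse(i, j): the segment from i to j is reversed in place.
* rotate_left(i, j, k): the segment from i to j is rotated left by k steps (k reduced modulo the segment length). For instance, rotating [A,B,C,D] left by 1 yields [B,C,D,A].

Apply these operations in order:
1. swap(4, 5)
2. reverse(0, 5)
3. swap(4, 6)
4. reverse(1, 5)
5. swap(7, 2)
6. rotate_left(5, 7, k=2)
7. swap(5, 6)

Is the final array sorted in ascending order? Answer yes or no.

Answer: no

Derivation:
After 1 (swap(4, 5)): [B, G, D, F, E, C, H, A]
After 2 (reverse(0, 5)): [C, E, F, D, G, B, H, A]
After 3 (swap(4, 6)): [C, E, F, D, H, B, G, A]
After 4 (reverse(1, 5)): [C, B, H, D, F, E, G, A]
After 5 (swap(7, 2)): [C, B, A, D, F, E, G, H]
After 6 (rotate_left(5, 7, k=2)): [C, B, A, D, F, H, E, G]
After 7 (swap(5, 6)): [C, B, A, D, F, E, H, G]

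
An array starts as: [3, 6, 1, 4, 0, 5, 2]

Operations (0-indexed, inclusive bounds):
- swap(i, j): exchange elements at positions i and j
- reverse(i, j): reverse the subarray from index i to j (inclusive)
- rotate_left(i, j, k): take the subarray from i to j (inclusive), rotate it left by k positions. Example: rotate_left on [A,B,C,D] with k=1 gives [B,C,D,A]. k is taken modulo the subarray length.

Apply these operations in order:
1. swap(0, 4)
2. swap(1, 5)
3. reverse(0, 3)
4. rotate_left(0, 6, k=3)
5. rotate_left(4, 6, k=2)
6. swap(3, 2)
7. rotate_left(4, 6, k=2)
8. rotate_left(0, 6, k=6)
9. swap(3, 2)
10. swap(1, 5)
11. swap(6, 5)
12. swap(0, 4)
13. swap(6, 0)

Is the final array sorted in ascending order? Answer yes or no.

Answer: yes

Derivation:
After 1 (swap(0, 4)): [0, 6, 1, 4, 3, 5, 2]
After 2 (swap(1, 5)): [0, 5, 1, 4, 3, 6, 2]
After 3 (reverse(0, 3)): [4, 1, 5, 0, 3, 6, 2]
After 4 (rotate_left(0, 6, k=3)): [0, 3, 6, 2, 4, 1, 5]
After 5 (rotate_left(4, 6, k=2)): [0, 3, 6, 2, 5, 4, 1]
After 6 (swap(3, 2)): [0, 3, 2, 6, 5, 4, 1]
After 7 (rotate_left(4, 6, k=2)): [0, 3, 2, 6, 1, 5, 4]
After 8 (rotate_left(0, 6, k=6)): [4, 0, 3, 2, 6, 1, 5]
After 9 (swap(3, 2)): [4, 0, 2, 3, 6, 1, 5]
After 10 (swap(1, 5)): [4, 1, 2, 3, 6, 0, 5]
After 11 (swap(6, 5)): [4, 1, 2, 3, 6, 5, 0]
After 12 (swap(0, 4)): [6, 1, 2, 3, 4, 5, 0]
After 13 (swap(6, 0)): [0, 1, 2, 3, 4, 5, 6]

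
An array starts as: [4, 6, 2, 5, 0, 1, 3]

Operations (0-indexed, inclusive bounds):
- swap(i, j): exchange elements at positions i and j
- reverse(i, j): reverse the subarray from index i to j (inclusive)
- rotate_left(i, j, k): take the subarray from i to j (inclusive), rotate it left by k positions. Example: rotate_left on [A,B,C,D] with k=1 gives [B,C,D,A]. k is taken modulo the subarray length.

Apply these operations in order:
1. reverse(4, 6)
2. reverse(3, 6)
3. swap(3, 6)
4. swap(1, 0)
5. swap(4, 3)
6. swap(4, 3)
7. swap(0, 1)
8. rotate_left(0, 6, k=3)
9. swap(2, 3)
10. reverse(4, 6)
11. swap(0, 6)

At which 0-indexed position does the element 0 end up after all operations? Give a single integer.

After 1 (reverse(4, 6)): [4, 6, 2, 5, 3, 1, 0]
After 2 (reverse(3, 6)): [4, 6, 2, 0, 1, 3, 5]
After 3 (swap(3, 6)): [4, 6, 2, 5, 1, 3, 0]
After 4 (swap(1, 0)): [6, 4, 2, 5, 1, 3, 0]
After 5 (swap(4, 3)): [6, 4, 2, 1, 5, 3, 0]
After 6 (swap(4, 3)): [6, 4, 2, 5, 1, 3, 0]
After 7 (swap(0, 1)): [4, 6, 2, 5, 1, 3, 0]
After 8 (rotate_left(0, 6, k=3)): [5, 1, 3, 0, 4, 6, 2]
After 9 (swap(2, 3)): [5, 1, 0, 3, 4, 6, 2]
After 10 (reverse(4, 6)): [5, 1, 0, 3, 2, 6, 4]
After 11 (swap(0, 6)): [4, 1, 0, 3, 2, 6, 5]

Answer: 2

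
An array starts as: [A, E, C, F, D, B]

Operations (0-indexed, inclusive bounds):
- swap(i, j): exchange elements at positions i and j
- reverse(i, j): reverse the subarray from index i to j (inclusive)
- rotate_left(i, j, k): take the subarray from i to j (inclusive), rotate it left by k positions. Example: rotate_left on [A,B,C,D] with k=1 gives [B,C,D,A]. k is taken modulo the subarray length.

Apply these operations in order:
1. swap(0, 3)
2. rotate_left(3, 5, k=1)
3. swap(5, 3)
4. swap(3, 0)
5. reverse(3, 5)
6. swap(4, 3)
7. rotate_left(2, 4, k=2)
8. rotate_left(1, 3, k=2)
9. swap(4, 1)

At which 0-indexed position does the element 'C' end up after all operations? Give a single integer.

After 1 (swap(0, 3)): [F, E, C, A, D, B]
After 2 (rotate_left(3, 5, k=1)): [F, E, C, D, B, A]
After 3 (swap(5, 3)): [F, E, C, A, B, D]
After 4 (swap(3, 0)): [A, E, C, F, B, D]
After 5 (reverse(3, 5)): [A, E, C, D, B, F]
After 6 (swap(4, 3)): [A, E, C, B, D, F]
After 7 (rotate_left(2, 4, k=2)): [A, E, D, C, B, F]
After 8 (rotate_left(1, 3, k=2)): [A, C, E, D, B, F]
After 9 (swap(4, 1)): [A, B, E, D, C, F]

Answer: 4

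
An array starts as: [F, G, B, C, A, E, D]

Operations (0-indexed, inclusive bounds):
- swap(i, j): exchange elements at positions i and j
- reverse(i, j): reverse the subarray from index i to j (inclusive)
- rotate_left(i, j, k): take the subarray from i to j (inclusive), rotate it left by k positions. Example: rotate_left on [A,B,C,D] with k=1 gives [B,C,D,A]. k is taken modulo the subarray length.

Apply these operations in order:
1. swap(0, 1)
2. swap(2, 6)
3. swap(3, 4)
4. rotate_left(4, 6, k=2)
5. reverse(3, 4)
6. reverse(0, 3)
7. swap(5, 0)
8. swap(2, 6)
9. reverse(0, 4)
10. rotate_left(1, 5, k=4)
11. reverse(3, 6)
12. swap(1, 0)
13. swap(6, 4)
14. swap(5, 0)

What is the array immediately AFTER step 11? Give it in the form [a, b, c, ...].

After 1 (swap(0, 1)): [G, F, B, C, A, E, D]
After 2 (swap(2, 6)): [G, F, D, C, A, E, B]
After 3 (swap(3, 4)): [G, F, D, A, C, E, B]
After 4 (rotate_left(4, 6, k=2)): [G, F, D, A, B, C, E]
After 5 (reverse(3, 4)): [G, F, D, B, A, C, E]
After 6 (reverse(0, 3)): [B, D, F, G, A, C, E]
After 7 (swap(5, 0)): [C, D, F, G, A, B, E]
After 8 (swap(2, 6)): [C, D, E, G, A, B, F]
After 9 (reverse(0, 4)): [A, G, E, D, C, B, F]
After 10 (rotate_left(1, 5, k=4)): [A, B, G, E, D, C, F]
After 11 (reverse(3, 6)): [A, B, G, F, C, D, E]

Answer: [A, B, G, F, C, D, E]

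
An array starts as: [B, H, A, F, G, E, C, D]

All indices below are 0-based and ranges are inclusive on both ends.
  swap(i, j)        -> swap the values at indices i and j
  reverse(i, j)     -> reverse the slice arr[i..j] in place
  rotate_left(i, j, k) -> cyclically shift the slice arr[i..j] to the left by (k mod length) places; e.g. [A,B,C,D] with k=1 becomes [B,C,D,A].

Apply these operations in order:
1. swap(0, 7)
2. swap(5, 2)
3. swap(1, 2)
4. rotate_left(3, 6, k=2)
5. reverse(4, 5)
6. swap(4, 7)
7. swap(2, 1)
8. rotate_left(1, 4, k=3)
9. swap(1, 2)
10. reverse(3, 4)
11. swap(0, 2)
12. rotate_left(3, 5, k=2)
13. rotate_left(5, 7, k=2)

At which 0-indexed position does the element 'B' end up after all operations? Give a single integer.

Answer: 0

Derivation:
After 1 (swap(0, 7)): [D, H, A, F, G, E, C, B]
After 2 (swap(5, 2)): [D, H, E, F, G, A, C, B]
After 3 (swap(1, 2)): [D, E, H, F, G, A, C, B]
After 4 (rotate_left(3, 6, k=2)): [D, E, H, A, C, F, G, B]
After 5 (reverse(4, 5)): [D, E, H, A, F, C, G, B]
After 6 (swap(4, 7)): [D, E, H, A, B, C, G, F]
After 7 (swap(2, 1)): [D, H, E, A, B, C, G, F]
After 8 (rotate_left(1, 4, k=3)): [D, B, H, E, A, C, G, F]
After 9 (swap(1, 2)): [D, H, B, E, A, C, G, F]
After 10 (reverse(3, 4)): [D, H, B, A, E, C, G, F]
After 11 (swap(0, 2)): [B, H, D, A, E, C, G, F]
After 12 (rotate_left(3, 5, k=2)): [B, H, D, C, A, E, G, F]
After 13 (rotate_left(5, 7, k=2)): [B, H, D, C, A, F, E, G]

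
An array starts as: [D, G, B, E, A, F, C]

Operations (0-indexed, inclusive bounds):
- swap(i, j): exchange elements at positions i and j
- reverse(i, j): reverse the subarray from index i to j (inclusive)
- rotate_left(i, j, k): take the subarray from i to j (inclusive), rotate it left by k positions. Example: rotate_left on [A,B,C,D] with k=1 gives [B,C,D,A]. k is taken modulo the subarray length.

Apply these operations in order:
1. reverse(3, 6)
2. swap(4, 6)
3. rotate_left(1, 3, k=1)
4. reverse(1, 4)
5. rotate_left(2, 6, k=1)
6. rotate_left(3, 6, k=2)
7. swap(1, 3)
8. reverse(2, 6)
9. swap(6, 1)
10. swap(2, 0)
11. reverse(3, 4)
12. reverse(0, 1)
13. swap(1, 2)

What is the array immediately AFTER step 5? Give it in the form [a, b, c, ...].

Answer: [D, E, C, B, A, F, G]

Derivation:
After 1 (reverse(3, 6)): [D, G, B, C, F, A, E]
After 2 (swap(4, 6)): [D, G, B, C, E, A, F]
After 3 (rotate_left(1, 3, k=1)): [D, B, C, G, E, A, F]
After 4 (reverse(1, 4)): [D, E, G, C, B, A, F]
After 5 (rotate_left(2, 6, k=1)): [D, E, C, B, A, F, G]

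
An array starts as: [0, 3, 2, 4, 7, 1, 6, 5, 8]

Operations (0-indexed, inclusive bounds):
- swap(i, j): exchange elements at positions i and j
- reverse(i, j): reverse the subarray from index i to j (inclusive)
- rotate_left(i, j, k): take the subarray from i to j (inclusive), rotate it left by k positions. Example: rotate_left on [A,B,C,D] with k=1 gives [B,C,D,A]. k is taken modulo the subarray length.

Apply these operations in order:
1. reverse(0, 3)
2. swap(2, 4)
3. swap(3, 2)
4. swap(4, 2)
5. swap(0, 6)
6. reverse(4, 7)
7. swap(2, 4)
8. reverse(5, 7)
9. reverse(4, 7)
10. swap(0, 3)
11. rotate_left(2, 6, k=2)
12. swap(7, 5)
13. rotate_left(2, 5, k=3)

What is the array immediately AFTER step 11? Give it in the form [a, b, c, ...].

After 1 (reverse(0, 3)): [4, 2, 3, 0, 7, 1, 6, 5, 8]
After 2 (swap(2, 4)): [4, 2, 7, 0, 3, 1, 6, 5, 8]
After 3 (swap(3, 2)): [4, 2, 0, 7, 3, 1, 6, 5, 8]
After 4 (swap(4, 2)): [4, 2, 3, 7, 0, 1, 6, 5, 8]
After 5 (swap(0, 6)): [6, 2, 3, 7, 0, 1, 4, 5, 8]
After 6 (reverse(4, 7)): [6, 2, 3, 7, 5, 4, 1, 0, 8]
After 7 (swap(2, 4)): [6, 2, 5, 7, 3, 4, 1, 0, 8]
After 8 (reverse(5, 7)): [6, 2, 5, 7, 3, 0, 1, 4, 8]
After 9 (reverse(4, 7)): [6, 2, 5, 7, 4, 1, 0, 3, 8]
After 10 (swap(0, 3)): [7, 2, 5, 6, 4, 1, 0, 3, 8]
After 11 (rotate_left(2, 6, k=2)): [7, 2, 4, 1, 0, 5, 6, 3, 8]

Answer: [7, 2, 4, 1, 0, 5, 6, 3, 8]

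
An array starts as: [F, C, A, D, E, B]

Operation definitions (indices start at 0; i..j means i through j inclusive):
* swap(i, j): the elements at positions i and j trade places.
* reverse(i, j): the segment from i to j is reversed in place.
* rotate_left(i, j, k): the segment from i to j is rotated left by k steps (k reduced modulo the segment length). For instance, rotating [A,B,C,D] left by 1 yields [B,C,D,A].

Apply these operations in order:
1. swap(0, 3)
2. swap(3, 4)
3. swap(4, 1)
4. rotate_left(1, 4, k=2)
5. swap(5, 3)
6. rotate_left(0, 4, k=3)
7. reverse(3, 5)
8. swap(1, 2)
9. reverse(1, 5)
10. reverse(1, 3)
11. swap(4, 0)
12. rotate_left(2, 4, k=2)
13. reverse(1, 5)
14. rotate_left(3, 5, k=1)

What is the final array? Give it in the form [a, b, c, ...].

After 1 (swap(0, 3)): [D, C, A, F, E, B]
After 2 (swap(3, 4)): [D, C, A, E, F, B]
After 3 (swap(4, 1)): [D, F, A, E, C, B]
After 4 (rotate_left(1, 4, k=2)): [D, E, C, F, A, B]
After 5 (swap(5, 3)): [D, E, C, B, A, F]
After 6 (rotate_left(0, 4, k=3)): [B, A, D, E, C, F]
After 7 (reverse(3, 5)): [B, A, D, F, C, E]
After 8 (swap(1, 2)): [B, D, A, F, C, E]
After 9 (reverse(1, 5)): [B, E, C, F, A, D]
After 10 (reverse(1, 3)): [B, F, C, E, A, D]
After 11 (swap(4, 0)): [A, F, C, E, B, D]
After 12 (rotate_left(2, 4, k=2)): [A, F, B, C, E, D]
After 13 (reverse(1, 5)): [A, D, E, C, B, F]
After 14 (rotate_left(3, 5, k=1)): [A, D, E, B, F, C]

Answer: [A, D, E, B, F, C]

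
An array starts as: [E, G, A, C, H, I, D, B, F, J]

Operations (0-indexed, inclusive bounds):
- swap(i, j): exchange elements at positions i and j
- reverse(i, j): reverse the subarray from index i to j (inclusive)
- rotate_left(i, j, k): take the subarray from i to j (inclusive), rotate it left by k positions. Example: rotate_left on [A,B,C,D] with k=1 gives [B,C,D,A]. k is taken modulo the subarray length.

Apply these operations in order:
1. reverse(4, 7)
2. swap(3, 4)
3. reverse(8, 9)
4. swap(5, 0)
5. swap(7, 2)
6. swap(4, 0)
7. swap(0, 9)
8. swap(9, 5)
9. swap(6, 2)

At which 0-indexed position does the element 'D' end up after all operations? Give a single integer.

After 1 (reverse(4, 7)): [E, G, A, C, B, D, I, H, F, J]
After 2 (swap(3, 4)): [E, G, A, B, C, D, I, H, F, J]
After 3 (reverse(8, 9)): [E, G, A, B, C, D, I, H, J, F]
After 4 (swap(5, 0)): [D, G, A, B, C, E, I, H, J, F]
After 5 (swap(7, 2)): [D, G, H, B, C, E, I, A, J, F]
After 6 (swap(4, 0)): [C, G, H, B, D, E, I, A, J, F]
After 7 (swap(0, 9)): [F, G, H, B, D, E, I, A, J, C]
After 8 (swap(9, 5)): [F, G, H, B, D, C, I, A, J, E]
After 9 (swap(6, 2)): [F, G, I, B, D, C, H, A, J, E]

Answer: 4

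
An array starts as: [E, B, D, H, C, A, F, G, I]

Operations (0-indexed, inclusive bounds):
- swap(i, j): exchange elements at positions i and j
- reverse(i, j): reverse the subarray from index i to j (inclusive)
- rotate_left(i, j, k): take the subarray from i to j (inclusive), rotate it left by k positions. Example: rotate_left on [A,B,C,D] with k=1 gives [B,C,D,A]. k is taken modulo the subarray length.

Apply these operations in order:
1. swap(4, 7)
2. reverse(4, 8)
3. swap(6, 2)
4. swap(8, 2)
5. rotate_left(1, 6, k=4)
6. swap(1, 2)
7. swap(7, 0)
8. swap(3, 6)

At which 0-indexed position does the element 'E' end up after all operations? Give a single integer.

After 1 (swap(4, 7)): [E, B, D, H, G, A, F, C, I]
After 2 (reverse(4, 8)): [E, B, D, H, I, C, F, A, G]
After 3 (swap(6, 2)): [E, B, F, H, I, C, D, A, G]
After 4 (swap(8, 2)): [E, B, G, H, I, C, D, A, F]
After 5 (rotate_left(1, 6, k=4)): [E, C, D, B, G, H, I, A, F]
After 6 (swap(1, 2)): [E, D, C, B, G, H, I, A, F]
After 7 (swap(7, 0)): [A, D, C, B, G, H, I, E, F]
After 8 (swap(3, 6)): [A, D, C, I, G, H, B, E, F]

Answer: 7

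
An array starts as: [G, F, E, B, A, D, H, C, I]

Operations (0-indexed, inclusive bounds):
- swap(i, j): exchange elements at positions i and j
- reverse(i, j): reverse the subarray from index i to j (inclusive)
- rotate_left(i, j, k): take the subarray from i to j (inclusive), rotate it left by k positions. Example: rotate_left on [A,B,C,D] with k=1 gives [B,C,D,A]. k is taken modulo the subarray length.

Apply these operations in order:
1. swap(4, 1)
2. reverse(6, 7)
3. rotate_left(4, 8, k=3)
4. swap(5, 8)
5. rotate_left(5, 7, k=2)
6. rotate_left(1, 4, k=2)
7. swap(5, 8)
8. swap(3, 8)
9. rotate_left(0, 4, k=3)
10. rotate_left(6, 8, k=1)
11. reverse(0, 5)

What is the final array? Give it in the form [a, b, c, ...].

Answer: [I, H, B, G, E, D, F, A, C]

Derivation:
After 1 (swap(4, 1)): [G, A, E, B, F, D, H, C, I]
After 2 (reverse(6, 7)): [G, A, E, B, F, D, C, H, I]
After 3 (rotate_left(4, 8, k=3)): [G, A, E, B, H, I, F, D, C]
After 4 (swap(5, 8)): [G, A, E, B, H, C, F, D, I]
After 5 (rotate_left(5, 7, k=2)): [G, A, E, B, H, D, C, F, I]
After 6 (rotate_left(1, 4, k=2)): [G, B, H, A, E, D, C, F, I]
After 7 (swap(5, 8)): [G, B, H, A, E, I, C, F, D]
After 8 (swap(3, 8)): [G, B, H, D, E, I, C, F, A]
After 9 (rotate_left(0, 4, k=3)): [D, E, G, B, H, I, C, F, A]
After 10 (rotate_left(6, 8, k=1)): [D, E, G, B, H, I, F, A, C]
After 11 (reverse(0, 5)): [I, H, B, G, E, D, F, A, C]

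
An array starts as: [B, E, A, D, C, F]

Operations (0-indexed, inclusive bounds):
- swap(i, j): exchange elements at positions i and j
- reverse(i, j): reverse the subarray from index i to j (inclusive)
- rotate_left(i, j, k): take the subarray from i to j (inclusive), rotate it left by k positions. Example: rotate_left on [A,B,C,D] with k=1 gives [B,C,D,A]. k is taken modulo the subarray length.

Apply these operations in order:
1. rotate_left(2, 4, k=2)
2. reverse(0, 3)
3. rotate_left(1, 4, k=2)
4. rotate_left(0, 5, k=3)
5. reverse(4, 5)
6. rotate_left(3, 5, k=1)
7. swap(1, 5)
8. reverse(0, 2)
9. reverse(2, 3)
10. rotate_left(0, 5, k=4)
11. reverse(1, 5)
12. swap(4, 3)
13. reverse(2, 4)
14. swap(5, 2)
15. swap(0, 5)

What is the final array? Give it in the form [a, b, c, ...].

After 1 (rotate_left(2, 4, k=2)): [B, E, C, A, D, F]
After 2 (reverse(0, 3)): [A, C, E, B, D, F]
After 3 (rotate_left(1, 4, k=2)): [A, B, D, C, E, F]
After 4 (rotate_left(0, 5, k=3)): [C, E, F, A, B, D]
After 5 (reverse(4, 5)): [C, E, F, A, D, B]
After 6 (rotate_left(3, 5, k=1)): [C, E, F, D, B, A]
After 7 (swap(1, 5)): [C, A, F, D, B, E]
After 8 (reverse(0, 2)): [F, A, C, D, B, E]
After 9 (reverse(2, 3)): [F, A, D, C, B, E]
After 10 (rotate_left(0, 5, k=4)): [B, E, F, A, D, C]
After 11 (reverse(1, 5)): [B, C, D, A, F, E]
After 12 (swap(4, 3)): [B, C, D, F, A, E]
After 13 (reverse(2, 4)): [B, C, A, F, D, E]
After 14 (swap(5, 2)): [B, C, E, F, D, A]
After 15 (swap(0, 5)): [A, C, E, F, D, B]

Answer: [A, C, E, F, D, B]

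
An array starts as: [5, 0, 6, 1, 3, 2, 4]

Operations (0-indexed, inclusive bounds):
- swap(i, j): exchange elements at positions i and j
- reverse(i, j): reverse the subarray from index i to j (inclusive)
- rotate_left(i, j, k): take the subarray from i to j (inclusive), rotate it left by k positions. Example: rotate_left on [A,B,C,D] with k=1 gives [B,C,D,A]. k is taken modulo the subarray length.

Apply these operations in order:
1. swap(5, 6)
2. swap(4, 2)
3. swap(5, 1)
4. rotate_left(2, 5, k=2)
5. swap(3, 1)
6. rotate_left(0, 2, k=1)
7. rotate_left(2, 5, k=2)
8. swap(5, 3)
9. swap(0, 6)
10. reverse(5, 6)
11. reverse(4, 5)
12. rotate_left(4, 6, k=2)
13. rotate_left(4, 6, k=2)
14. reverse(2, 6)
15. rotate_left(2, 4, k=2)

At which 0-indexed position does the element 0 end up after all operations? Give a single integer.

After 1 (swap(5, 6)): [5, 0, 6, 1, 3, 4, 2]
After 2 (swap(4, 2)): [5, 0, 3, 1, 6, 4, 2]
After 3 (swap(5, 1)): [5, 4, 3, 1, 6, 0, 2]
After 4 (rotate_left(2, 5, k=2)): [5, 4, 6, 0, 3, 1, 2]
After 5 (swap(3, 1)): [5, 0, 6, 4, 3, 1, 2]
After 6 (rotate_left(0, 2, k=1)): [0, 6, 5, 4, 3, 1, 2]
After 7 (rotate_left(2, 5, k=2)): [0, 6, 3, 1, 5, 4, 2]
After 8 (swap(5, 3)): [0, 6, 3, 4, 5, 1, 2]
After 9 (swap(0, 6)): [2, 6, 3, 4, 5, 1, 0]
After 10 (reverse(5, 6)): [2, 6, 3, 4, 5, 0, 1]
After 11 (reverse(4, 5)): [2, 6, 3, 4, 0, 5, 1]
After 12 (rotate_left(4, 6, k=2)): [2, 6, 3, 4, 1, 0, 5]
After 13 (rotate_left(4, 6, k=2)): [2, 6, 3, 4, 5, 1, 0]
After 14 (reverse(2, 6)): [2, 6, 0, 1, 5, 4, 3]
After 15 (rotate_left(2, 4, k=2)): [2, 6, 5, 0, 1, 4, 3]

Answer: 3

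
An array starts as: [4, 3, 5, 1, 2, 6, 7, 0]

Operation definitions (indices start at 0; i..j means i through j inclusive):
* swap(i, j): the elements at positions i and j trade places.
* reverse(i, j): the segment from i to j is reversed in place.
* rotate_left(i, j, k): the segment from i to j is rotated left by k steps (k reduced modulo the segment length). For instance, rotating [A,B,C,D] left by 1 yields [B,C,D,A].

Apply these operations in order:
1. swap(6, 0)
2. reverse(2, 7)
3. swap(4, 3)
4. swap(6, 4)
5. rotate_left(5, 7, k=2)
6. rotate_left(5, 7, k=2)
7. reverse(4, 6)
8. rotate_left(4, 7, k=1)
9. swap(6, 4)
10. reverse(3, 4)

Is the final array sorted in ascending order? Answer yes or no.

Answer: no

Derivation:
After 1 (swap(6, 0)): [7, 3, 5, 1, 2, 6, 4, 0]
After 2 (reverse(2, 7)): [7, 3, 0, 4, 6, 2, 1, 5]
After 3 (swap(4, 3)): [7, 3, 0, 6, 4, 2, 1, 5]
After 4 (swap(6, 4)): [7, 3, 0, 6, 1, 2, 4, 5]
After 5 (rotate_left(5, 7, k=2)): [7, 3, 0, 6, 1, 5, 2, 4]
After 6 (rotate_left(5, 7, k=2)): [7, 3, 0, 6, 1, 4, 5, 2]
After 7 (reverse(4, 6)): [7, 3, 0, 6, 5, 4, 1, 2]
After 8 (rotate_left(4, 7, k=1)): [7, 3, 0, 6, 4, 1, 2, 5]
After 9 (swap(6, 4)): [7, 3, 0, 6, 2, 1, 4, 5]
After 10 (reverse(3, 4)): [7, 3, 0, 2, 6, 1, 4, 5]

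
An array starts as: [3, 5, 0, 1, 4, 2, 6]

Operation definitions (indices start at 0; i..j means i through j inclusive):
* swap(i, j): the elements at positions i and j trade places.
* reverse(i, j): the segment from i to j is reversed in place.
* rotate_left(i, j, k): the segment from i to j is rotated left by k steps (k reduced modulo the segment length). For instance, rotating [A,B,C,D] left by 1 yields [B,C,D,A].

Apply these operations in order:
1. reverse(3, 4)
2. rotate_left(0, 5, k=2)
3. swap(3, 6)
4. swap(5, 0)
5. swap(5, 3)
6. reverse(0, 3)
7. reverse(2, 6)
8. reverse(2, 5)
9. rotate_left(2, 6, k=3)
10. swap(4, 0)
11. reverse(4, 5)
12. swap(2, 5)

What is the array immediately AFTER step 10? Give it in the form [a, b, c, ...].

After 1 (reverse(3, 4)): [3, 5, 0, 4, 1, 2, 6]
After 2 (rotate_left(0, 5, k=2)): [0, 4, 1, 2, 3, 5, 6]
After 3 (swap(3, 6)): [0, 4, 1, 6, 3, 5, 2]
After 4 (swap(5, 0)): [5, 4, 1, 6, 3, 0, 2]
After 5 (swap(5, 3)): [5, 4, 1, 0, 3, 6, 2]
After 6 (reverse(0, 3)): [0, 1, 4, 5, 3, 6, 2]
After 7 (reverse(2, 6)): [0, 1, 2, 6, 3, 5, 4]
After 8 (reverse(2, 5)): [0, 1, 5, 3, 6, 2, 4]
After 9 (rotate_left(2, 6, k=3)): [0, 1, 2, 4, 5, 3, 6]
After 10 (swap(4, 0)): [5, 1, 2, 4, 0, 3, 6]

Answer: [5, 1, 2, 4, 0, 3, 6]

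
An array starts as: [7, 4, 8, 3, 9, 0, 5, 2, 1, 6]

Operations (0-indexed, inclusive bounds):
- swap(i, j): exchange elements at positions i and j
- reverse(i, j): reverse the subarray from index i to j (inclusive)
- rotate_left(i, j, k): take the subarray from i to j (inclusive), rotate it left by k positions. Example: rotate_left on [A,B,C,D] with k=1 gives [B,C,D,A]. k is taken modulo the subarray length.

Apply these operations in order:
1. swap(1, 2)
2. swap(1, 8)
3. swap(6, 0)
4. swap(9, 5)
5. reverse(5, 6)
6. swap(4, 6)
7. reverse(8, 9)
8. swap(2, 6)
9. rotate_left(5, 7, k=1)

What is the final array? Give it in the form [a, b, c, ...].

Answer: [5, 1, 9, 3, 6, 4, 2, 7, 0, 8]

Derivation:
After 1 (swap(1, 2)): [7, 8, 4, 3, 9, 0, 5, 2, 1, 6]
After 2 (swap(1, 8)): [7, 1, 4, 3, 9, 0, 5, 2, 8, 6]
After 3 (swap(6, 0)): [5, 1, 4, 3, 9, 0, 7, 2, 8, 6]
After 4 (swap(9, 5)): [5, 1, 4, 3, 9, 6, 7, 2, 8, 0]
After 5 (reverse(5, 6)): [5, 1, 4, 3, 9, 7, 6, 2, 8, 0]
After 6 (swap(4, 6)): [5, 1, 4, 3, 6, 7, 9, 2, 8, 0]
After 7 (reverse(8, 9)): [5, 1, 4, 3, 6, 7, 9, 2, 0, 8]
After 8 (swap(2, 6)): [5, 1, 9, 3, 6, 7, 4, 2, 0, 8]
After 9 (rotate_left(5, 7, k=1)): [5, 1, 9, 3, 6, 4, 2, 7, 0, 8]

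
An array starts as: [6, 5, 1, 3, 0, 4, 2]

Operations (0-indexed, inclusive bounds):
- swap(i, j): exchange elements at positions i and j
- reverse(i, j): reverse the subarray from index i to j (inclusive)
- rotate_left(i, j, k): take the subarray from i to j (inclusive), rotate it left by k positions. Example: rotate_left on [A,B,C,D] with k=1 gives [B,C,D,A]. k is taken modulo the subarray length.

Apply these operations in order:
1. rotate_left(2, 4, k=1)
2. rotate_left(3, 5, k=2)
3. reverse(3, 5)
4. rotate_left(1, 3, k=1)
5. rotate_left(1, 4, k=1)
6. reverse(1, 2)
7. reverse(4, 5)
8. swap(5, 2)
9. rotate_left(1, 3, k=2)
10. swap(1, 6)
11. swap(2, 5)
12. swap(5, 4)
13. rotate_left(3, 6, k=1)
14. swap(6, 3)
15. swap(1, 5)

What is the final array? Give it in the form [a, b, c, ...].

Answer: [6, 0, 1, 3, 4, 2, 5]

Derivation:
After 1 (rotate_left(2, 4, k=1)): [6, 5, 3, 0, 1, 4, 2]
After 2 (rotate_left(3, 5, k=2)): [6, 5, 3, 4, 0, 1, 2]
After 3 (reverse(3, 5)): [6, 5, 3, 1, 0, 4, 2]
After 4 (rotate_left(1, 3, k=1)): [6, 3, 1, 5, 0, 4, 2]
After 5 (rotate_left(1, 4, k=1)): [6, 1, 5, 0, 3, 4, 2]
After 6 (reverse(1, 2)): [6, 5, 1, 0, 3, 4, 2]
After 7 (reverse(4, 5)): [6, 5, 1, 0, 4, 3, 2]
After 8 (swap(5, 2)): [6, 5, 3, 0, 4, 1, 2]
After 9 (rotate_left(1, 3, k=2)): [6, 0, 5, 3, 4, 1, 2]
After 10 (swap(1, 6)): [6, 2, 5, 3, 4, 1, 0]
After 11 (swap(2, 5)): [6, 2, 1, 3, 4, 5, 0]
After 12 (swap(5, 4)): [6, 2, 1, 3, 5, 4, 0]
After 13 (rotate_left(3, 6, k=1)): [6, 2, 1, 5, 4, 0, 3]
After 14 (swap(6, 3)): [6, 2, 1, 3, 4, 0, 5]
After 15 (swap(1, 5)): [6, 0, 1, 3, 4, 2, 5]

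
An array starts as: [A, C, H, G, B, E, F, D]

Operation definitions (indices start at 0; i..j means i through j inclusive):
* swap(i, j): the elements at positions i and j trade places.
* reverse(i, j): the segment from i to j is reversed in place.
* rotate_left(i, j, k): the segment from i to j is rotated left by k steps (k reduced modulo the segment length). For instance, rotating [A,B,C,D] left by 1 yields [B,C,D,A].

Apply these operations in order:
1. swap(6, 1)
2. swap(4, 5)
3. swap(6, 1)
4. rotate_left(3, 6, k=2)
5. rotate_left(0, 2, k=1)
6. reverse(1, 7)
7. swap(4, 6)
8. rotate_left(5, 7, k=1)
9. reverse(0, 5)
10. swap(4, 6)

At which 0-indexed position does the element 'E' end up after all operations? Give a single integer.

After 1 (swap(6, 1)): [A, F, H, G, B, E, C, D]
After 2 (swap(4, 5)): [A, F, H, G, E, B, C, D]
After 3 (swap(6, 1)): [A, C, H, G, E, B, F, D]
After 4 (rotate_left(3, 6, k=2)): [A, C, H, B, F, G, E, D]
After 5 (rotate_left(0, 2, k=1)): [C, H, A, B, F, G, E, D]
After 6 (reverse(1, 7)): [C, D, E, G, F, B, A, H]
After 7 (swap(4, 6)): [C, D, E, G, A, B, F, H]
After 8 (rotate_left(5, 7, k=1)): [C, D, E, G, A, F, H, B]
After 9 (reverse(0, 5)): [F, A, G, E, D, C, H, B]
After 10 (swap(4, 6)): [F, A, G, E, H, C, D, B]

Answer: 3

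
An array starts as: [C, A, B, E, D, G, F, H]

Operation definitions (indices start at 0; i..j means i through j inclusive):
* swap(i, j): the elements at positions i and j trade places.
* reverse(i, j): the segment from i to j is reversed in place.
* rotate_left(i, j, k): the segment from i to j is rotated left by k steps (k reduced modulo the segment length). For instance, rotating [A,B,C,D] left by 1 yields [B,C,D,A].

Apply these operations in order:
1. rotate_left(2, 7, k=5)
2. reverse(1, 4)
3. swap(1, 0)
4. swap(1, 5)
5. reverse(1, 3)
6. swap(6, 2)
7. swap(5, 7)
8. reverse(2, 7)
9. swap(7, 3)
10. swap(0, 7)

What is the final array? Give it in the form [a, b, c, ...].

Answer: [B, H, C, G, F, A, D, E]

Derivation:
After 1 (rotate_left(2, 7, k=5)): [C, A, H, B, E, D, G, F]
After 2 (reverse(1, 4)): [C, E, B, H, A, D, G, F]
After 3 (swap(1, 0)): [E, C, B, H, A, D, G, F]
After 4 (swap(1, 5)): [E, D, B, H, A, C, G, F]
After 5 (reverse(1, 3)): [E, H, B, D, A, C, G, F]
After 6 (swap(6, 2)): [E, H, G, D, A, C, B, F]
After 7 (swap(5, 7)): [E, H, G, D, A, F, B, C]
After 8 (reverse(2, 7)): [E, H, C, B, F, A, D, G]
After 9 (swap(7, 3)): [E, H, C, G, F, A, D, B]
After 10 (swap(0, 7)): [B, H, C, G, F, A, D, E]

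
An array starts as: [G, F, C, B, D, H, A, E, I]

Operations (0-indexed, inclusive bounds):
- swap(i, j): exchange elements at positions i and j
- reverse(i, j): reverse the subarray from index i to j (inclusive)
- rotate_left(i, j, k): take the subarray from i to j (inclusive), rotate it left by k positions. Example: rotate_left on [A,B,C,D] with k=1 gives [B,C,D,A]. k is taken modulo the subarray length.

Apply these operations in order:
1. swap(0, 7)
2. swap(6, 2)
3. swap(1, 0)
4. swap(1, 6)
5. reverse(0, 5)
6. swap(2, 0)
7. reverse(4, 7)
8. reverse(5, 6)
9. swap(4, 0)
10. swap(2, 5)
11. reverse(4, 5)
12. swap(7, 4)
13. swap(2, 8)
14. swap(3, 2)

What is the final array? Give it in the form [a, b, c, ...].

Answer: [G, D, A, I, C, B, E, H, F]

Derivation:
After 1 (swap(0, 7)): [E, F, C, B, D, H, A, G, I]
After 2 (swap(6, 2)): [E, F, A, B, D, H, C, G, I]
After 3 (swap(1, 0)): [F, E, A, B, D, H, C, G, I]
After 4 (swap(1, 6)): [F, C, A, B, D, H, E, G, I]
After 5 (reverse(0, 5)): [H, D, B, A, C, F, E, G, I]
After 6 (swap(2, 0)): [B, D, H, A, C, F, E, G, I]
After 7 (reverse(4, 7)): [B, D, H, A, G, E, F, C, I]
After 8 (reverse(5, 6)): [B, D, H, A, G, F, E, C, I]
After 9 (swap(4, 0)): [G, D, H, A, B, F, E, C, I]
After 10 (swap(2, 5)): [G, D, F, A, B, H, E, C, I]
After 11 (reverse(4, 5)): [G, D, F, A, H, B, E, C, I]
After 12 (swap(7, 4)): [G, D, F, A, C, B, E, H, I]
After 13 (swap(2, 8)): [G, D, I, A, C, B, E, H, F]
After 14 (swap(3, 2)): [G, D, A, I, C, B, E, H, F]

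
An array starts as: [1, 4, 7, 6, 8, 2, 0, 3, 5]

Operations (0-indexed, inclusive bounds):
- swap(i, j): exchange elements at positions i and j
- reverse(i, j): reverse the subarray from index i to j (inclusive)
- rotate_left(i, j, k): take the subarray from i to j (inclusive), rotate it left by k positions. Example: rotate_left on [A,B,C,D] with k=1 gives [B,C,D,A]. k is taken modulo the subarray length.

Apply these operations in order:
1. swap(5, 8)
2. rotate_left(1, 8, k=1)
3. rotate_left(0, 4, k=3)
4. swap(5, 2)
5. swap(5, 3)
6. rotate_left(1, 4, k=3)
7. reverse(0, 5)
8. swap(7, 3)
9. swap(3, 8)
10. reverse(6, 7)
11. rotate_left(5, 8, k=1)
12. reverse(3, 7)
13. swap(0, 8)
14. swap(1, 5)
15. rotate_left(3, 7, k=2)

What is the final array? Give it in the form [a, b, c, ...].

After 1 (swap(5, 8)): [1, 4, 7, 6, 8, 5, 0, 3, 2]
After 2 (rotate_left(1, 8, k=1)): [1, 7, 6, 8, 5, 0, 3, 2, 4]
After 3 (rotate_left(0, 4, k=3)): [8, 5, 1, 7, 6, 0, 3, 2, 4]
After 4 (swap(5, 2)): [8, 5, 0, 7, 6, 1, 3, 2, 4]
After 5 (swap(5, 3)): [8, 5, 0, 1, 6, 7, 3, 2, 4]
After 6 (rotate_left(1, 4, k=3)): [8, 6, 5, 0, 1, 7, 3, 2, 4]
After 7 (reverse(0, 5)): [7, 1, 0, 5, 6, 8, 3, 2, 4]
After 8 (swap(7, 3)): [7, 1, 0, 2, 6, 8, 3, 5, 4]
After 9 (swap(3, 8)): [7, 1, 0, 4, 6, 8, 3, 5, 2]
After 10 (reverse(6, 7)): [7, 1, 0, 4, 6, 8, 5, 3, 2]
After 11 (rotate_left(5, 8, k=1)): [7, 1, 0, 4, 6, 5, 3, 2, 8]
After 12 (reverse(3, 7)): [7, 1, 0, 2, 3, 5, 6, 4, 8]
After 13 (swap(0, 8)): [8, 1, 0, 2, 3, 5, 6, 4, 7]
After 14 (swap(1, 5)): [8, 5, 0, 2, 3, 1, 6, 4, 7]
After 15 (rotate_left(3, 7, k=2)): [8, 5, 0, 1, 6, 4, 2, 3, 7]

Answer: [8, 5, 0, 1, 6, 4, 2, 3, 7]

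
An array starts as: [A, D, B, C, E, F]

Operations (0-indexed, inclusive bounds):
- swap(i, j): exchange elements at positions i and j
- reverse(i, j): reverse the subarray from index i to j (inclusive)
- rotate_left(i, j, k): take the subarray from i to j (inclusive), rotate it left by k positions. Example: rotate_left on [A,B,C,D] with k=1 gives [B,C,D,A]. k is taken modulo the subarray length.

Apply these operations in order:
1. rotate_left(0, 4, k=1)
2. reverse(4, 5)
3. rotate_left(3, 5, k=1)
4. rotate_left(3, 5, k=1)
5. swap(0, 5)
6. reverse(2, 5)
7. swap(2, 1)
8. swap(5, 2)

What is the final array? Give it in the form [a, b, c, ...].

Answer: [F, D, C, E, A, B]

Derivation:
After 1 (rotate_left(0, 4, k=1)): [D, B, C, E, A, F]
After 2 (reverse(4, 5)): [D, B, C, E, F, A]
After 3 (rotate_left(3, 5, k=1)): [D, B, C, F, A, E]
After 4 (rotate_left(3, 5, k=1)): [D, B, C, A, E, F]
After 5 (swap(0, 5)): [F, B, C, A, E, D]
After 6 (reverse(2, 5)): [F, B, D, E, A, C]
After 7 (swap(2, 1)): [F, D, B, E, A, C]
After 8 (swap(5, 2)): [F, D, C, E, A, B]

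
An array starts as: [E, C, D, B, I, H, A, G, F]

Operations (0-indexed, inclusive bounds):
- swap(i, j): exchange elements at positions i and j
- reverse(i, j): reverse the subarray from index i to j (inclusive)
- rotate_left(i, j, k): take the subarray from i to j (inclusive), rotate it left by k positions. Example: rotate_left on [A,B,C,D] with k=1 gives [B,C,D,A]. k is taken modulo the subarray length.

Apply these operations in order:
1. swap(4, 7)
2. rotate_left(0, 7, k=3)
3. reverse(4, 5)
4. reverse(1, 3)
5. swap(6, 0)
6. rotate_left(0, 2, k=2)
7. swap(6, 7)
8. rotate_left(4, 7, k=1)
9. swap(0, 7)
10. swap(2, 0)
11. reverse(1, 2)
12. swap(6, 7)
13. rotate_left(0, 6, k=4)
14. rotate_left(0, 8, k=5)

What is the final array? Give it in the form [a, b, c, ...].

After 1 (swap(4, 7)): [E, C, D, B, G, H, A, I, F]
After 2 (rotate_left(0, 7, k=3)): [B, G, H, A, I, E, C, D, F]
After 3 (reverse(4, 5)): [B, G, H, A, E, I, C, D, F]
After 4 (reverse(1, 3)): [B, A, H, G, E, I, C, D, F]
After 5 (swap(6, 0)): [C, A, H, G, E, I, B, D, F]
After 6 (rotate_left(0, 2, k=2)): [H, C, A, G, E, I, B, D, F]
After 7 (swap(6, 7)): [H, C, A, G, E, I, D, B, F]
After 8 (rotate_left(4, 7, k=1)): [H, C, A, G, I, D, B, E, F]
After 9 (swap(0, 7)): [E, C, A, G, I, D, B, H, F]
After 10 (swap(2, 0)): [A, C, E, G, I, D, B, H, F]
After 11 (reverse(1, 2)): [A, E, C, G, I, D, B, H, F]
After 12 (swap(6, 7)): [A, E, C, G, I, D, H, B, F]
After 13 (rotate_left(0, 6, k=4)): [I, D, H, A, E, C, G, B, F]
After 14 (rotate_left(0, 8, k=5)): [C, G, B, F, I, D, H, A, E]

Answer: [C, G, B, F, I, D, H, A, E]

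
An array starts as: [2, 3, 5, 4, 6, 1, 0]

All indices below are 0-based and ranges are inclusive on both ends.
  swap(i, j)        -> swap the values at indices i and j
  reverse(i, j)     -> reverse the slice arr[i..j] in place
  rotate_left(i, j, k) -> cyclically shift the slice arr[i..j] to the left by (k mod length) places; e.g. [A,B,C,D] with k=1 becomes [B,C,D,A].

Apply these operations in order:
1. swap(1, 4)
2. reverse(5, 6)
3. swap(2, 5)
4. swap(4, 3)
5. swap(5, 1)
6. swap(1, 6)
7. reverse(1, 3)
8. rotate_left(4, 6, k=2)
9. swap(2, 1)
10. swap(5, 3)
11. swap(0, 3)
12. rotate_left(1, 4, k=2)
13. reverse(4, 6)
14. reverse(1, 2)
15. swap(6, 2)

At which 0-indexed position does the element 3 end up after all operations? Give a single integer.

After 1 (swap(1, 4)): [2, 6, 5, 4, 3, 1, 0]
After 2 (reverse(5, 6)): [2, 6, 5, 4, 3, 0, 1]
After 3 (swap(2, 5)): [2, 6, 0, 4, 3, 5, 1]
After 4 (swap(4, 3)): [2, 6, 0, 3, 4, 5, 1]
After 5 (swap(5, 1)): [2, 5, 0, 3, 4, 6, 1]
After 6 (swap(1, 6)): [2, 1, 0, 3, 4, 6, 5]
After 7 (reverse(1, 3)): [2, 3, 0, 1, 4, 6, 5]
After 8 (rotate_left(4, 6, k=2)): [2, 3, 0, 1, 5, 4, 6]
After 9 (swap(2, 1)): [2, 0, 3, 1, 5, 4, 6]
After 10 (swap(5, 3)): [2, 0, 3, 4, 5, 1, 6]
After 11 (swap(0, 3)): [4, 0, 3, 2, 5, 1, 6]
After 12 (rotate_left(1, 4, k=2)): [4, 2, 5, 0, 3, 1, 6]
After 13 (reverse(4, 6)): [4, 2, 5, 0, 6, 1, 3]
After 14 (reverse(1, 2)): [4, 5, 2, 0, 6, 1, 3]
After 15 (swap(6, 2)): [4, 5, 3, 0, 6, 1, 2]

Answer: 2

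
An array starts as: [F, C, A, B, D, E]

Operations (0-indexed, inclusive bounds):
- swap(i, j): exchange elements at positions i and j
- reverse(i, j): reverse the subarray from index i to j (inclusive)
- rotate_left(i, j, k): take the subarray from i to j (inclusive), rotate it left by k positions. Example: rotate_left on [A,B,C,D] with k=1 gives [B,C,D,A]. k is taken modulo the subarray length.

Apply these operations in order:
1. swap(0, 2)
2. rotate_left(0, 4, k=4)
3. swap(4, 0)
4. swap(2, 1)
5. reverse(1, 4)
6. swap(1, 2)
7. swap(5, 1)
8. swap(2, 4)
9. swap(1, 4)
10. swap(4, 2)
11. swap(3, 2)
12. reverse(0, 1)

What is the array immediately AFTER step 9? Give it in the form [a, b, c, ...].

After 1 (swap(0, 2)): [A, C, F, B, D, E]
After 2 (rotate_left(0, 4, k=4)): [D, A, C, F, B, E]
After 3 (swap(4, 0)): [B, A, C, F, D, E]
After 4 (swap(2, 1)): [B, C, A, F, D, E]
After 5 (reverse(1, 4)): [B, D, F, A, C, E]
After 6 (swap(1, 2)): [B, F, D, A, C, E]
After 7 (swap(5, 1)): [B, E, D, A, C, F]
After 8 (swap(2, 4)): [B, E, C, A, D, F]
After 9 (swap(1, 4)): [B, D, C, A, E, F]

Answer: [B, D, C, A, E, F]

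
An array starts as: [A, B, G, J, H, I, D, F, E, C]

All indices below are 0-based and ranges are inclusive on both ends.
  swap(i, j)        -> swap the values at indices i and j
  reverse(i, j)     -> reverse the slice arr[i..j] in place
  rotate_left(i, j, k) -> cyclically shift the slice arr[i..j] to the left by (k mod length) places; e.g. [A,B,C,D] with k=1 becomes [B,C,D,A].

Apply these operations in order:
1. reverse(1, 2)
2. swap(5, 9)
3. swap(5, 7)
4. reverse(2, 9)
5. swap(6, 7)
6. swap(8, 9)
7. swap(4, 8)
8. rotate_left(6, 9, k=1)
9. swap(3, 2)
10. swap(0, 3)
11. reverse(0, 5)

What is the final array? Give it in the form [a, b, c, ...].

After 1 (reverse(1, 2)): [A, G, B, J, H, I, D, F, E, C]
After 2 (swap(5, 9)): [A, G, B, J, H, C, D, F, E, I]
After 3 (swap(5, 7)): [A, G, B, J, H, F, D, C, E, I]
After 4 (reverse(2, 9)): [A, G, I, E, C, D, F, H, J, B]
After 5 (swap(6, 7)): [A, G, I, E, C, D, H, F, J, B]
After 6 (swap(8, 9)): [A, G, I, E, C, D, H, F, B, J]
After 7 (swap(4, 8)): [A, G, I, E, B, D, H, F, C, J]
After 8 (rotate_left(6, 9, k=1)): [A, G, I, E, B, D, F, C, J, H]
After 9 (swap(3, 2)): [A, G, E, I, B, D, F, C, J, H]
After 10 (swap(0, 3)): [I, G, E, A, B, D, F, C, J, H]
After 11 (reverse(0, 5)): [D, B, A, E, G, I, F, C, J, H]

Answer: [D, B, A, E, G, I, F, C, J, H]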